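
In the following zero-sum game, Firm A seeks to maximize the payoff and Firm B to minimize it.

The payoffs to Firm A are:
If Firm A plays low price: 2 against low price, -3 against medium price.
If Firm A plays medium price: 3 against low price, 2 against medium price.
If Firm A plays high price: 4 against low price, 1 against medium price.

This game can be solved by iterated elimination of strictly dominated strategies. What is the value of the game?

2

Row low price is strictly dominated by row medium price (3>2, 2>-3); eliminate low price.
Column low price is strictly dominated by medium price for Firm B (2<3, 1<4); eliminate low price.
Row high price is strictly dominated by row medium price (2>1); eliminate high price.
Only (medium price, medium price) remains, with payoff 2.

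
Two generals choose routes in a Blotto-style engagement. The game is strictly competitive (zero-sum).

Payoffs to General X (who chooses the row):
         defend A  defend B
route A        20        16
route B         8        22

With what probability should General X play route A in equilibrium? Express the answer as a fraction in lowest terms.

Row minima are 16 and 8, so General X's maximin is 16; column maxima are 20 and 22, so General Y's minimax is 20. These differ, so the equilibrium is in mixed strategies.
Let General X play route A with probability p. General Y is indifferent when 20p + 8(1−p) = 16p + 22(1−p), giving p = 7/9.

7/9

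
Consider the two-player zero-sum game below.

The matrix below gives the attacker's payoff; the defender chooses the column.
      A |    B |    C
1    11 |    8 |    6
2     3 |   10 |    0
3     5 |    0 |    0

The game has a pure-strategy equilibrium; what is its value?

Row minima: 6, 0, 0 → the attacker's maximin is 6.
Column maxima: 11, 10, 6 → the defender's minimax is 6.
They coincide at (1, C), so the value is 6.

6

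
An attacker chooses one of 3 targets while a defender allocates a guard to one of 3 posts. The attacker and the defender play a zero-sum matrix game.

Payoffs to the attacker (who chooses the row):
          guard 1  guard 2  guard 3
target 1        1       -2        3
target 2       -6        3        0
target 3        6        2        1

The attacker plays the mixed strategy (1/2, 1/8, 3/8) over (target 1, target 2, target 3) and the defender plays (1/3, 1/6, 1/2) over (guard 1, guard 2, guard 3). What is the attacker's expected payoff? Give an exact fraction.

Against (1/3, 1/6, 1/2), each row's expected payoff is target 1: 3/2; target 2: -3/2; target 3: 17/6.
Taking the (1/2, 1/8, 3/8)-weighted average: (1/2)·(3/2) + (1/8)·(-3/2) + (3/8)·(17/6) = 13/8.

13/8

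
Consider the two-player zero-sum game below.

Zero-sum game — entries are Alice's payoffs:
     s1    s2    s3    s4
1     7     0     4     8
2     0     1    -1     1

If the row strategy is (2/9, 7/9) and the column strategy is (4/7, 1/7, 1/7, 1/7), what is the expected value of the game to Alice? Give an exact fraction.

Against (4/7, 1/7, 1/7, 1/7), each row's expected payoff is 1: 40/7; 2: 1/7.
Taking the (2/9, 7/9)-weighted average: (2/9)·(40/7) + (7/9)·(1/7) = 29/21.

29/21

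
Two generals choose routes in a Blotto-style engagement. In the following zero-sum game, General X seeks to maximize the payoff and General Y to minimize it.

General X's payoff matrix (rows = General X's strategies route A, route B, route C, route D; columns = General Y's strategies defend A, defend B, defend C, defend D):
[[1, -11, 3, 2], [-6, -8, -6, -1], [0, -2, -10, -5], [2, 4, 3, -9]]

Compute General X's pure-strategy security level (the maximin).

-8

The worst-case payoff for each row is route A: -11, route B: -8, route C: -10, route D: -9.
The best of these is -8.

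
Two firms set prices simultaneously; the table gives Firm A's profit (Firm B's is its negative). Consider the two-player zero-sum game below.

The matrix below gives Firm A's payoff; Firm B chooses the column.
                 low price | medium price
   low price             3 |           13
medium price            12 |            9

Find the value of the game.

129/13

Row minima are 3 and 9, so Firm A's maximin is 9; column maxima are 12 and 13, so Firm B's minimax is 12. These differ, so the equilibrium is in mixed strategies.
Let Firm A play low price with probability p. Firm B is indifferent when 3p + 12(1−p) = 13p + 9(1−p), giving p = 3/13.
Let Firm B play low price with probability q. Firm A is indifferent when 3q + 13(1−q) = 12q + 9(1−q), giving q = 4/13.
The value is 3·(4/13) + (13)·(9/13) = 129/13.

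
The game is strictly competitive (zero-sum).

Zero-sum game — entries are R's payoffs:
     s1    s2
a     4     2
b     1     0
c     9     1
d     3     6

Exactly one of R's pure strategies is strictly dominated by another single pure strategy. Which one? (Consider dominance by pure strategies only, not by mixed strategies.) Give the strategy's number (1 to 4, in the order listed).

Compare b with a: 4 > 1, 2 > 0.
So a strictly dominates b for R; b is strictly dominated.

2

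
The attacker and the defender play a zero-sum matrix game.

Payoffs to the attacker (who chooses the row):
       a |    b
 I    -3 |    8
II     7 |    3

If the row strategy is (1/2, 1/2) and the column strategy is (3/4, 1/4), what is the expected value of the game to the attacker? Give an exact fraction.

Against (3/4, 1/4), each row's expected payoff is I: -1/4; II: 6.
Taking the (1/2, 1/2)-weighted average: (1/2)·(-1/4) + (1/2)·(6) = 23/8.

23/8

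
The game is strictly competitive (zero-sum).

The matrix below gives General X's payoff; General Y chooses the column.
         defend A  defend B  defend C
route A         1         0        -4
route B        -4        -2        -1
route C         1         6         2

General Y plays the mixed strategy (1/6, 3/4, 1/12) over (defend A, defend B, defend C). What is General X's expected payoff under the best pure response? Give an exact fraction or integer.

route A: (1)·(1/6) + (0)·(3/4) + (-4)·(1/12) = -1/6.
route B: (-4)·(1/6) + (-2)·(3/4) + (-1)·(1/12) = -9/4.
route C: (1)·(1/6) + (6)·(3/4) + (2)·(1/12) = 29/6.
The best pure response is route C with expected payoff 29/6.

29/6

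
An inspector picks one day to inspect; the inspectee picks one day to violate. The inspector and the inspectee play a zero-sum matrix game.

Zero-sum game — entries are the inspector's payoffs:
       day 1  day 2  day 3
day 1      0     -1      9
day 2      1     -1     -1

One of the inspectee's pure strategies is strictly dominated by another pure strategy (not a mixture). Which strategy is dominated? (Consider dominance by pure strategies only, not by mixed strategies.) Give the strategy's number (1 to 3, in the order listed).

The inspectee prefers columns that give the inspector less. Compare day 1 with day 2: -1 < 0, -1 < 1.
So day 2 strictly dominates day 1 for the inspectee; day 1 is strictly dominated.

1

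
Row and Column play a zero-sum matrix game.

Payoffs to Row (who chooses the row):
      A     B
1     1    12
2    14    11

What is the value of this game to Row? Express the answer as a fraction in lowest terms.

157/14

Row minima are 1 and 11, so Row's maximin is 11; column maxima are 14 and 12, so Column's minimax is 12. These differ, so the equilibrium is in mixed strategies.
Let Row play 1 with probability p. Column is indifferent when p + 14(1−p) = 12p + 11(1−p), giving p = 3/14.
Let Column play A with probability q. Row is indifferent when q + 12(1−q) = 14q + 11(1−q), giving q = 1/14.
The value is 1·(1/14) + (12)·(13/14) = 157/14.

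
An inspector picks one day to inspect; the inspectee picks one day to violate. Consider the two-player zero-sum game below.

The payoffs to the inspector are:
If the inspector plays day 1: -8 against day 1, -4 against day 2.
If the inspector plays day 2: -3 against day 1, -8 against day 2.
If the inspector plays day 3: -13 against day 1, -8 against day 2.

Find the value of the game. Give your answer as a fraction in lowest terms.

-52/9

Row day 3 is strictly dominated by row day 1, so the inspector never plays it.
The remaining 2×2 game on (day 1, day 2) × (day 1, day 2) has no saddle point. Let the inspector play day 1 with probability p; indifference gives −8p − 3(1−p) = −4p − 8(1−p), so p = 5/9.
Similarly the inspectee's optimal q on day 1 is 4/9, and the value is -8·(4/9) + (-4)·(5/9) = -52/9.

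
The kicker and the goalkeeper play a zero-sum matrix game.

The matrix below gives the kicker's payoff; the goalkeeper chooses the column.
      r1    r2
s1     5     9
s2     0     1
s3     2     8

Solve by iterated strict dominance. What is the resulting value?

Column r2 is strictly dominated by r1 for the goalkeeper (5<9, 0<1, 2<8); eliminate r2.
Row s3 is strictly dominated by row s1 (5>2); eliminate s3.
Row s2 is strictly dominated by row s1 (5>0); eliminate s2.
Only (s1, r1) remains, with payoff 5.

5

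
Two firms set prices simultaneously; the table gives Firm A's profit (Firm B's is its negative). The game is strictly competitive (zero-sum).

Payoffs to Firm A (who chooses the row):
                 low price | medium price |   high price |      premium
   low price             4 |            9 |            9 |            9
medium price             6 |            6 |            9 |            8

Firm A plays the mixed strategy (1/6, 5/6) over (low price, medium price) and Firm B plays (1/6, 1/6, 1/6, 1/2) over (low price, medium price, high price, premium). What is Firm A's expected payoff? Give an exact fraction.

Against (1/6, 1/6, 1/6, 1/2), each row's expected payoff is low price: 49/6; medium price: 15/2.
Taking the (1/6, 5/6)-weighted average: (1/6)·(49/6) + (5/6)·(15/2) = 137/18.

137/18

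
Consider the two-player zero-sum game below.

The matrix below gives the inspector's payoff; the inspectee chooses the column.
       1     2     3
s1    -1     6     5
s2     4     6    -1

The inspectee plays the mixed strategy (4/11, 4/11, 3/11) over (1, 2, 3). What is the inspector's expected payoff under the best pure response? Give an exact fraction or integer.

s1: (-1)·(4/11) + (6)·(4/11) + (5)·(3/11) = 35/11.
s2: (4)·(4/11) + (6)·(4/11) + (-1)·(3/11) = 37/11.
The best pure response is s2 with expected payoff 37/11.

37/11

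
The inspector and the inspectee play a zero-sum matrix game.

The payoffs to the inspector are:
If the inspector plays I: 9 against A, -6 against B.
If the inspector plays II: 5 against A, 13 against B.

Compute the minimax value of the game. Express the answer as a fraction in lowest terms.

147/23

Row minima are -6 and 5, so the inspector's maximin is 5; column maxima are 9 and 13, so the inspectee's minimax is 9. These differ, so the equilibrium is in mixed strategies.
Let the inspector play I with probability p. The inspectee is indifferent when 9p + 5(1−p) = −6p + 13(1−p), giving p = 8/23.
Let the inspectee play A with probability q. The inspector is indifferent when 9q − 6(1−q) = 5q + 13(1−q), giving q = 19/23.
The value is 9·(19/23) + (-6)·(4/23) = 147/23.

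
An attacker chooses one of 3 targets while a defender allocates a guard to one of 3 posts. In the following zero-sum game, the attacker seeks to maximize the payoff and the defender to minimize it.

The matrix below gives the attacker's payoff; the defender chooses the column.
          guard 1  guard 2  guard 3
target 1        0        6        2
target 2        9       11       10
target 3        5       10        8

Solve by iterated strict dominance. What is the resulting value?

Row target 3 is strictly dominated by row target 2 (9>5, 11>10, 10>8); eliminate target 3.
Column guard 3 is strictly dominated by guard 1 for the defender (0<2, 9<10); eliminate guard 3.
Column guard 2 is strictly dominated by guard 1 for the defender (0<6, 9<11); eliminate guard 2.
Row target 1 is strictly dominated by row target 2 (9>0); eliminate target 1.
Only (target 2, guard 1) remains, with payoff 9.

9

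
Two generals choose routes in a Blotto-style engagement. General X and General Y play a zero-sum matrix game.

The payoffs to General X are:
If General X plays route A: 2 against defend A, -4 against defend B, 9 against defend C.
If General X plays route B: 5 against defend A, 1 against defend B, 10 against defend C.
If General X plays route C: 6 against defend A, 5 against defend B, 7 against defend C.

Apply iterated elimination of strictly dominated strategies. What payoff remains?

5

Column defend C is strictly dominated by defend A for General Y (2<9, 5<10, 6<7); eliminate defend C.
Column defend A is strictly dominated by defend B for General Y (-4<2, 1<5, 5<6); eliminate defend A.
Row route A is strictly dominated by row route B (1>-4); eliminate route A.
Row route B is strictly dominated by row route C (5>1); eliminate route B.
Only (route C, defend B) remains, with payoff 5.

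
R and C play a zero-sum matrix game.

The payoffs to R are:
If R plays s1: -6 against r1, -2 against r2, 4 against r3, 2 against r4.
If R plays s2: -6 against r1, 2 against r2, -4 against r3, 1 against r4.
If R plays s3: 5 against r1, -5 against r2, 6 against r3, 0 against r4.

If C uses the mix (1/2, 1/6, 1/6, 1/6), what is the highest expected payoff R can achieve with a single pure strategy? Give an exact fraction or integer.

8/3

s1: (-6)·(1/2) + (-2)·(1/6) + (4)·(1/6) + (2)·(1/6) = -7/3.
s2: (-6)·(1/2) + (2)·(1/6) + (-4)·(1/6) + (1)·(1/6) = -19/6.
s3: (5)·(1/2) + (-5)·(1/6) + (6)·(1/6) + (0)·(1/6) = 8/3.
The best pure response is s3 with expected payoff 8/3.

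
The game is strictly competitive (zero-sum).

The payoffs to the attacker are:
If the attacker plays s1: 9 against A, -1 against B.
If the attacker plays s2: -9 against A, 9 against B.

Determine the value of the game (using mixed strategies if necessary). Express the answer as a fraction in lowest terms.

18/7

Row minima are -1 and -9, so the attacker's maximin is -1; column maxima are 9 and 9, so the defender's minimax is 9. These differ, so the equilibrium is in mixed strategies.
Let the attacker play s1 with probability p. The defender is indifferent when 9p − 9(1−p) = −p + 9(1−p), giving p = 9/14.
Let the defender play A with probability q. The attacker is indifferent when 9q − (1−q) = −9q + 9(1−q), giving q = 5/14.
The value is 9·(5/14) + (-1)·(9/14) = 18/7.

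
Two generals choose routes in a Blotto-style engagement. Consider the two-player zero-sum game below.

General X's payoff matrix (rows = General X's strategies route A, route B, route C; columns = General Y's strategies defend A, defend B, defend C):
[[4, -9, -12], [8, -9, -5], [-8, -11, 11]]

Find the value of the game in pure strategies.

-9

Row minima: -12, -9, -11 → General X's maximin is -9.
Column maxima: 8, -9, 11 → General Y's minimax is -9.
They coincide at (route B, defend B), so the value is -9.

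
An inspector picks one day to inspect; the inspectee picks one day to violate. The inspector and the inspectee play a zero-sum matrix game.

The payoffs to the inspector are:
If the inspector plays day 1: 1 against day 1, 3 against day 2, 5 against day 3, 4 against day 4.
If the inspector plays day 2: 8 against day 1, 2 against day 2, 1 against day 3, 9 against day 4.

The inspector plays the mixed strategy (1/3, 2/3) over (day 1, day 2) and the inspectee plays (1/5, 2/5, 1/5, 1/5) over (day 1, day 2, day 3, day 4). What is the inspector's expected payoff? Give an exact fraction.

Against (1/5, 2/5, 1/5, 1/5), each row's expected payoff is day 1: 16/5; day 2: 22/5.
Taking the (1/3, 2/3)-weighted average: (1/3)·(16/5) + (2/3)·(22/5) = 4.

4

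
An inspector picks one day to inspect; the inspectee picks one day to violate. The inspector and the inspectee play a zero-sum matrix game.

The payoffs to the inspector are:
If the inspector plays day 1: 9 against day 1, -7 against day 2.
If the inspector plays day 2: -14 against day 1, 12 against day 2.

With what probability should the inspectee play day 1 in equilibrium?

19/42

Row minima are -7 and -14, so the inspector's maximin is -7; column maxima are 9 and 12, so the inspectee's minimax is 9. These differ, so the equilibrium is in mixed strategies.
Let the inspectee play day 1 with probability q. The inspector is indifferent when 9q − 7(1−q) = −14q + 12(1−q), giving q = 19/42.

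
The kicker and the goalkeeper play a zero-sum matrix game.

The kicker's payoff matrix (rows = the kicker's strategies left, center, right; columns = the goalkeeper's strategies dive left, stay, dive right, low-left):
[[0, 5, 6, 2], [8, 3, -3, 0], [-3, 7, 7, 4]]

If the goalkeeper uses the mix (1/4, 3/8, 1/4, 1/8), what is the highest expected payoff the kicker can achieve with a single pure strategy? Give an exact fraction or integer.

33/8

left: (0)·(1/4) + (5)·(3/8) + (6)·(1/4) + (2)·(1/8) = 29/8.
center: (8)·(1/4) + (3)·(3/8) + (-3)·(1/4) + (0)·(1/8) = 19/8.
right: (-3)·(1/4) + (7)·(3/8) + (7)·(1/4) + (4)·(1/8) = 33/8.
The best pure response is right with expected payoff 33/8.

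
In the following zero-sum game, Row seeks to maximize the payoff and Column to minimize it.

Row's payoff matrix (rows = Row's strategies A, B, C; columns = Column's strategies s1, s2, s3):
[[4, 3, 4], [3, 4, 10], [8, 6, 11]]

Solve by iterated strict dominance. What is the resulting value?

6

Row B is strictly dominated by row C (8>3, 6>4, 11>10); eliminate B.
Column s3 is strictly dominated by s2 for Column (3<4, 6<11); eliminate s3.
Column s1 is strictly dominated by s2 for Column (3<4, 6<8); eliminate s1.
Row A is strictly dominated by row C (6>3); eliminate A.
Only (C, s2) remains, with payoff 6.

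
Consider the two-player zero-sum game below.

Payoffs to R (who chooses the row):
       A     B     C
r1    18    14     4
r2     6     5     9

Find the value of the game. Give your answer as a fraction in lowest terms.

Column A is strictly dominated by B for C (it gives R more in every row).
The remaining 2×2 game on (r1, r2) × (B, C) has no saddle point. Let R play r1 with probability p; indifference gives 14p + 5(1−p) = 4p + 9(1−p), so p = 2/7.
Similarly C's optimal q on B is 5/14, and the value is 14·(5/14) + (4)·(9/14) = 53/7.

53/7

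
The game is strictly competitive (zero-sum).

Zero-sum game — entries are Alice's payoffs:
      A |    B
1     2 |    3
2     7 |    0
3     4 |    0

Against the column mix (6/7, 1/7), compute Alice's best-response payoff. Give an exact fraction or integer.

6

1: (2)·(6/7) + (3)·(1/7) = 15/7.
2: (7)·(6/7) + (0)·(1/7) = 6.
3: (4)·(6/7) + (0)·(1/7) = 24/7.
The best pure response is 2 with expected payoff 6.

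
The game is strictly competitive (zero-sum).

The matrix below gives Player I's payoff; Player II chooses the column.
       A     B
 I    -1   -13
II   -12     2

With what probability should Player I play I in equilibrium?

Row minima are -13 and -12, so Player I's maximin is -12; column maxima are -1 and 2, so Player II's minimax is -1. These differ, so the equilibrium is in mixed strategies.
Let Player I play I with probability p. Player II is indifferent when −p − 12(1−p) = −13p + 2(1−p), giving p = 7/13.

7/13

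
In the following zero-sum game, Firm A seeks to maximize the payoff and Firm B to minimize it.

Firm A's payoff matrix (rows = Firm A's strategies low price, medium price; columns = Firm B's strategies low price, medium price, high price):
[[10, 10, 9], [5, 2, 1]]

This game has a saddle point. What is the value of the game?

9

Row minima: 9, 1 → Firm A's maximin is 9.
Column maxima: 10, 10, 9 → Firm B's minimax is 9.
They coincide at (low price, high price), so the value is 9.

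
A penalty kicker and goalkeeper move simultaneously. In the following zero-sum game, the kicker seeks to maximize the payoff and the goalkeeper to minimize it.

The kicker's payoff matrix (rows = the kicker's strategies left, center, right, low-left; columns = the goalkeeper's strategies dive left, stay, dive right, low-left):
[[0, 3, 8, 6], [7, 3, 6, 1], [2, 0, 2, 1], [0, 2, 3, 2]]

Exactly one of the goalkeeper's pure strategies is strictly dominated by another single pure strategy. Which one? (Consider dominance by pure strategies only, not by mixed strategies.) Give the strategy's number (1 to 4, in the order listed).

The goalkeeper prefers columns that give the kicker less. Compare dive right with stay: 3 < 8, 3 < 6, 0 < 2, 2 < 3.
So stay strictly dominates dive right for the goalkeeper; dive right is strictly dominated.

3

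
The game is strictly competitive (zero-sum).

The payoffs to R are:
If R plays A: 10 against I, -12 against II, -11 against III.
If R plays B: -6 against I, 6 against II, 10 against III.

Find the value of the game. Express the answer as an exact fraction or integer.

Column III is strictly dominated by II for C (it gives R more in every row).
The remaining 2×2 game on (A, B) × (I, II) has no saddle point. Let R play A with probability p; indifference gives 10p − 6(1−p) = −12p + 6(1−p), so p = 6/17.
Similarly C's optimal q on I is 9/17, and the value is 10·(9/17) + (-12)·(8/17) = -6/17.

-6/17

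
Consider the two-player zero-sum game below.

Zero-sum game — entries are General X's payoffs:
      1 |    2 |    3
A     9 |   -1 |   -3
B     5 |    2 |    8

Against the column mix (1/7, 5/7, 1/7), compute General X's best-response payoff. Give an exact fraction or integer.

A: (9)·(1/7) + (-1)·(5/7) + (-3)·(1/7) = 1/7.
B: (5)·(1/7) + (2)·(5/7) + (8)·(1/7) = 23/7.
The best pure response is B with expected payoff 23/7.

23/7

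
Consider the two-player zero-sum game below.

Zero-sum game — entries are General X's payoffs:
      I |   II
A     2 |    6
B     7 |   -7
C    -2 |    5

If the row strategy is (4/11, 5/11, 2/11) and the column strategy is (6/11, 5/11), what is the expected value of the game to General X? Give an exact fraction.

229/121

Against (6/11, 5/11), each row's expected payoff is A: 42/11; B: 7/11; C: 13/11.
Taking the (4/11, 5/11, 2/11)-weighted average: (4/11)·(42/11) + (5/11)·(7/11) + (2/11)·(13/11) = 229/121.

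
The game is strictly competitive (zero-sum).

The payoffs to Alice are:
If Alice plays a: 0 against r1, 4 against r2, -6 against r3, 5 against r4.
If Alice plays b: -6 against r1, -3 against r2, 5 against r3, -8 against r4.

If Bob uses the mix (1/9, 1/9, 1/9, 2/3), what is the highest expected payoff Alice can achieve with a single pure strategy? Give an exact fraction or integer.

a: (0)·(1/9) + (4)·(1/9) + (-6)·(1/9) + (5)·(2/3) = 28/9.
b: (-6)·(1/9) + (-3)·(1/9) + (5)·(1/9) + (-8)·(2/3) = -52/9.
The best pure response is a with expected payoff 28/9.

28/9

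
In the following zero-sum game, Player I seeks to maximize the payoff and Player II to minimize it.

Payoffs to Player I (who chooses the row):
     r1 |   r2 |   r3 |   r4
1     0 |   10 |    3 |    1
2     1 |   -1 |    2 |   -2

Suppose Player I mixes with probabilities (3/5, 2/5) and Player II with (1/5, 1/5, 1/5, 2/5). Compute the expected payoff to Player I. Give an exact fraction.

41/25

Against (1/5, 1/5, 1/5, 2/5), each row's expected payoff is 1: 3; 2: -2/5.
Taking the (3/5, 2/5)-weighted average: (3/5)·(3) + (2/5)·(-2/5) = 41/25.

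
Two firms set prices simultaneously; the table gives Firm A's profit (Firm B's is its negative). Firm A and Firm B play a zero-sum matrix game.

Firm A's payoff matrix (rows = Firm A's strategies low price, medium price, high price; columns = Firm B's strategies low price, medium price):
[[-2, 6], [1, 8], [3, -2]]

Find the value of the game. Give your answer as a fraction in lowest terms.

13/6

Row low price is strictly dominated by row medium price, so Firm A never plays it.
The remaining 2×2 game on (medium price, high price) × (low price, medium price) has no saddle point. Let Firm A play medium price with probability p; indifference gives p + 3(1−p) = 8p − 2(1−p), so p = 5/12.
Similarly Firm B's optimal q on low price is 5/6, and the value is 1·(5/6) + (8)·(1/6) = 13/6.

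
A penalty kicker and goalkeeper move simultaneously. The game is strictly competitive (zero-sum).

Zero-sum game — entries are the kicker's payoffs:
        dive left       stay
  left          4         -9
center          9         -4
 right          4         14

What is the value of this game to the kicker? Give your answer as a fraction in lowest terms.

142/23

Row left is strictly dominated by row center, so the kicker never plays it.
The remaining 2×2 game on (center, right) × (dive left, stay) has no saddle point. Let the kicker play center with probability p; indifference gives 9p + 4(1−p) = −4p + 14(1−p), so p = 10/23.
Similarly the goalkeeper's optimal q on dive left is 18/23, and the value is 9·(18/23) + (-4)·(5/23) = 142/23.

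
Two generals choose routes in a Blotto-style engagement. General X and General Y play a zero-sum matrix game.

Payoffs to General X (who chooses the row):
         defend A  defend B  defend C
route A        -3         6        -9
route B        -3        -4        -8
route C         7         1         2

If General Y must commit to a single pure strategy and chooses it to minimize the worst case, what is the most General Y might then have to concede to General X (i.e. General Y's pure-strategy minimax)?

The worst case (largest entry) in each column is defend A: 7, defend B: 6, defend C: 2.
The best (smallest) of these is 2.

2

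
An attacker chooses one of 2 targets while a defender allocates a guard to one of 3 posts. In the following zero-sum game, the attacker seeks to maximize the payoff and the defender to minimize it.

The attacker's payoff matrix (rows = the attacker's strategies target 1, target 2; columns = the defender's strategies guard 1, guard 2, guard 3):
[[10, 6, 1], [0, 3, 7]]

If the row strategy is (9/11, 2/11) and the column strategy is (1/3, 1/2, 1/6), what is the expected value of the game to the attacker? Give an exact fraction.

Against (1/3, 1/2, 1/6), each row's expected payoff is target 1: 13/2; target 2: 8/3.
Taking the (9/11, 2/11)-weighted average: (9/11)·(13/2) + (2/11)·(8/3) = 383/66.

383/66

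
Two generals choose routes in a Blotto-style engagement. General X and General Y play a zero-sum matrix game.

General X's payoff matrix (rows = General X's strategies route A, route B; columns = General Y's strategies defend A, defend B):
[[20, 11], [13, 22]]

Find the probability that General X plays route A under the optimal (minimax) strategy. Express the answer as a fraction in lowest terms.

Row minima are 11 and 13, so General X's maximin is 13; column maxima are 20 and 22, so General Y's minimax is 20. These differ, so the equilibrium is in mixed strategies.
Let General X play route A with probability p. General Y is indifferent when 20p + 13(1−p) = 11p + 22(1−p), giving p = 1/2.

1/2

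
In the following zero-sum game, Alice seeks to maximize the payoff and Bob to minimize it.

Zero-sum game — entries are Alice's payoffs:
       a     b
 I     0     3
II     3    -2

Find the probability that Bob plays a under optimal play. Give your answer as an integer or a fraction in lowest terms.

5/8

Row minima are 0 and -2, so Alice's maximin is 0; column maxima are 3 and 3, so Bob's minimax is 3. These differ, so the equilibrium is in mixed strategies.
Let Bob play a with probability q. Alice is indifferent when 3(1−q) = 3q − 2(1−q), giving q = 5/8.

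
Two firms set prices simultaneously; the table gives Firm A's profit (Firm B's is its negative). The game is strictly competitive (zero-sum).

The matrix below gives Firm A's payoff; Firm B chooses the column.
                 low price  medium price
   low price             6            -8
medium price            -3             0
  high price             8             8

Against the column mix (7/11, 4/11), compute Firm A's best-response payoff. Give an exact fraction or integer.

8

low price: (6)·(7/11) + (-8)·(4/11) = 10/11.
medium price: (-3)·(7/11) + (0)·(4/11) = -21/11.
high price: (8)·(7/11) + (8)·(4/11) = 8.
The best pure response is high price with expected payoff 8.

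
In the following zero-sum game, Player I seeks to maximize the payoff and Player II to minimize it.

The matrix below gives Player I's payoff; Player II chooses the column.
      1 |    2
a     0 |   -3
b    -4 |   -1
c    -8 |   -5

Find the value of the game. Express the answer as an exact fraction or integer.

-2

Row c is strictly dominated by row b, so Player I never plays it.
The remaining 2×2 game on (a, b) × (1, 2) has no saddle point. Let Player I play a with probability p; indifference gives −4(1−p) = −3p − (1−p), so p = 1/2.
Similarly Player II's optimal q on 1 is 1/3, and the value is 0·(1/3) + (-3)·(2/3) = -2.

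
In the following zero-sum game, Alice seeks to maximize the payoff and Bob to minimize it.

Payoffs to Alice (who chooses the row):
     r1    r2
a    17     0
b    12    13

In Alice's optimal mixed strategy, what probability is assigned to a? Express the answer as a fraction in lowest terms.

1/18

Row minima are 0 and 12, so Alice's maximin is 12; column maxima are 17 and 13, so Bob's minimax is 13. These differ, so the equilibrium is in mixed strategies.
Let Alice play a with probability p. Bob is indifferent when 17p + 12(1−p) = 13(1−p), giving p = 1/18.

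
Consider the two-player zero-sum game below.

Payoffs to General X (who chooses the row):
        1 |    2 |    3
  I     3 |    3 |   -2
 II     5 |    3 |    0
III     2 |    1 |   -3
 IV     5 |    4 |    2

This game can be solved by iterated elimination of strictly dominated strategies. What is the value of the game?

Row III is strictly dominated by row I (3>2, 3>1, -2>-3); eliminate III.
Column 1 is strictly dominated by 3 for General Y (-2<3, 0<5, 2<5); eliminate 1.
Column 2 is strictly dominated by 3 for General Y (-2<3, 0<3, 2<4); eliminate 2.
Row I is strictly dominated by row II (0>-2); eliminate I.
Row II is strictly dominated by row IV (2>0); eliminate II.
Only (IV, 3) remains, with payoff 2.

2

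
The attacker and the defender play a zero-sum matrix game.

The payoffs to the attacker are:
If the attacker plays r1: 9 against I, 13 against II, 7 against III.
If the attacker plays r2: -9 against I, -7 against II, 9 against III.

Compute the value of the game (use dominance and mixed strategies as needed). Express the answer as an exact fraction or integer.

36/5

Column II is strictly dominated by I for the defender (it gives the attacker more in every row).
The remaining 2×2 game on (r1, r2) × (I, III) has no saddle point. Let the attacker play r1 with probability p; indifference gives 9p − 9(1−p) = 7p + 9(1−p), so p = 9/10.
Similarly the defender's optimal q on I is 1/10, and the value is 9·(1/10) + (7)·(9/10) = 36/5.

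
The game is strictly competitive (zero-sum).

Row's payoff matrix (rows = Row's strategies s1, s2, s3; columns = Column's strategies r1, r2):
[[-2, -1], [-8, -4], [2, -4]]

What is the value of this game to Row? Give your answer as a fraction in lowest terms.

-10/7

Row s2 is strictly dominated by row s1, so Row never plays it.
The remaining 2×2 game on (s1, s3) × (r1, r2) has no saddle point. Let Row play s1 with probability p; indifference gives −2p + 2(1−p) = −p − 4(1−p), so p = 6/7.
Similarly Column's optimal q on r1 is 3/7, and the value is -2·(3/7) + (-1)·(4/7) = -10/7.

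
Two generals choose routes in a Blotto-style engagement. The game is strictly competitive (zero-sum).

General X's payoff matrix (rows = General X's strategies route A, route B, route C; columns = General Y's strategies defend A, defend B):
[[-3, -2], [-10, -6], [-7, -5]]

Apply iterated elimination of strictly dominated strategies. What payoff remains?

-3

Column defend B is strictly dominated by defend A for General Y (-3<-2, -10<-6, -7<-5); eliminate defend B.
Row route B is strictly dominated by row route A (-3>-10); eliminate route B.
Row route C is strictly dominated by row route A (-3>-7); eliminate route C.
Only (route A, defend A) remains, with payoff -3.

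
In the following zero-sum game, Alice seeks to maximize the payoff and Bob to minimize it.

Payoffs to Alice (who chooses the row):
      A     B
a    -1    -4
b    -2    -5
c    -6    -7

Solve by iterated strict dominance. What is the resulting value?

Column A is strictly dominated by B for Bob (-4<-1, -5<-2, -7<-6); eliminate A.
Row c is strictly dominated by row a (-4>-7); eliminate c.
Row b is strictly dominated by row a (-4>-5); eliminate b.
Only (a, B) remains, with payoff -4.

-4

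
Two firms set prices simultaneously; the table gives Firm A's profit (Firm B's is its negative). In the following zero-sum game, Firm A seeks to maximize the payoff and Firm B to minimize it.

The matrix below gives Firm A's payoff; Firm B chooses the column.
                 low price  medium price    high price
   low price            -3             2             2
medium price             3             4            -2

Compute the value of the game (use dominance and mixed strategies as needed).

Column medium price is strictly dominated by low price for Firm B (it gives Firm A more in every row).
The remaining 2×2 game on (low price, medium price) × (low price, high price) has no saddle point. Let Firm A play low price with probability p; indifference gives −3p + 3(1−p) = 2p − 2(1−p), so p = 1/2.
Similarly Firm B's optimal q on low price is 2/5, and the value is -3·(2/5) + (2)·(3/5) = 0.

0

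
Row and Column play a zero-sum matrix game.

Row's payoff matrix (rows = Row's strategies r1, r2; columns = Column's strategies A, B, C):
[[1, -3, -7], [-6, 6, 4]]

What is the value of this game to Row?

Column B is strictly dominated by C for Column (it gives Row more in every row).
The remaining 2×2 game on (r1, r2) × (A, C) has no saddle point. Let Row play r1 with probability p; indifference gives p − 6(1−p) = −7p + 4(1−p), so p = 5/9.
Similarly Column's optimal q on A is 11/18, and the value is 1·(11/18) + (-7)·(7/18) = -19/9.

-19/9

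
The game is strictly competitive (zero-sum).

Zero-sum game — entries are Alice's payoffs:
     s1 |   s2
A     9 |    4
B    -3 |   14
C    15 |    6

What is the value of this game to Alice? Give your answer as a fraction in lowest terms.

114/13

Row A is strictly dominated by row C, so Alice never plays it.
The remaining 2×2 game on (B, C) × (s1, s2) has no saddle point. Let Alice play B with probability p; indifference gives −3p + 15(1−p) = 14p + 6(1−p), so p = 9/26.
Similarly Bob's optimal q on s1 is 4/13, and the value is -3·(4/13) + (14)·(9/13) = 114/13.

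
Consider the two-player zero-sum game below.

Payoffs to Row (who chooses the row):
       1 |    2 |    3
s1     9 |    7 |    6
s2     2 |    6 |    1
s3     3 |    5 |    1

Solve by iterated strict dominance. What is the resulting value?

Column 2 is strictly dominated by 3 for Column (6<7, 1<6, 1<5); eliminate 2.
Column 1 is strictly dominated by 3 for Column (6<9, 1<2, 1<3); eliminate 1.
Row s3 is strictly dominated by row s1 (6>1); eliminate s3.
Row s2 is strictly dominated by row s1 (6>1); eliminate s2.
Only (s1, 3) remains, with payoff 6.

6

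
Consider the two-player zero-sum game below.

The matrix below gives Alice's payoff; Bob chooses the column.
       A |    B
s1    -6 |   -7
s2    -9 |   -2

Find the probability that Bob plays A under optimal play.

5/8

Row minima are -7 and -9, so Alice's maximin is -7; column maxima are -6 and -2, so Bob's minimax is -6. These differ, so the equilibrium is in mixed strategies.
Let Bob play A with probability q. Alice is indifferent when −6q − 7(1−q) = −9q − 2(1−q), giving q = 5/8.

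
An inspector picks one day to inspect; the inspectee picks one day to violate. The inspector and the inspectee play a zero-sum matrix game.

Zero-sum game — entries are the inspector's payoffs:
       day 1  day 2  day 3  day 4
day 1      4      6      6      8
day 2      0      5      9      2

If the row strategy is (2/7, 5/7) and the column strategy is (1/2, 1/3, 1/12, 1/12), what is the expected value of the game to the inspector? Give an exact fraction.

Against (1/2, 1/3, 1/12, 1/12), each row's expected payoff is day 1: 31/6; day 2: 31/12.
Taking the (2/7, 5/7)-weighted average: (2/7)·(31/6) + (5/7)·(31/12) = 93/28.

93/28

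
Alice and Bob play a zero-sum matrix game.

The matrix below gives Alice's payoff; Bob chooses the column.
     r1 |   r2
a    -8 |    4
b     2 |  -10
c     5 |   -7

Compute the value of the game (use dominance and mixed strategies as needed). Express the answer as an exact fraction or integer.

-3/2

Row b is strictly dominated by row c, so Alice never plays it.
The remaining 2×2 game on (a, c) × (r1, r2) has no saddle point. Let Alice play a with probability p; indifference gives −8p + 5(1−p) = 4p − 7(1−p), so p = 1/2.
Similarly Bob's optimal q on r1 is 11/24, and the value is -8·(11/24) + (4)·(13/24) = -3/2.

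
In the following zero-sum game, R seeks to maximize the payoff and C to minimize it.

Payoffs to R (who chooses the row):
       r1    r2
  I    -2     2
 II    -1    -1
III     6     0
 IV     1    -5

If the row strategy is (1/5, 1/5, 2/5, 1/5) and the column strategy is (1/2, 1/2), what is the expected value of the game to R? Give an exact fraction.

3/5

Against (1/2, 1/2), each row's expected payoff is I: 0; II: -1; III: 3; IV: -2.
Taking the (1/5, 1/5, 2/5, 1/5)-weighted average: (1/5)·(0) + (1/5)·(-1) + (2/5)·(3) + (1/5)·(-2) = 3/5.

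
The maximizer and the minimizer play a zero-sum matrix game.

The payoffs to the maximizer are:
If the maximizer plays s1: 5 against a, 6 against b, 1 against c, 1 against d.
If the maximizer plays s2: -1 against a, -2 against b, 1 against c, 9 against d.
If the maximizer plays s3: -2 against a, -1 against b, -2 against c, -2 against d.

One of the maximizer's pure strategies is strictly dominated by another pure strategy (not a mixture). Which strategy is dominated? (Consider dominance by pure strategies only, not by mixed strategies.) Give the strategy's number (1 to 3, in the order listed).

3

Compare s3 with s1: 5 > -2, 6 > -1, 1 > -2, 1 > -2.
So s1 strictly dominates s3 for the maximizer; s3 is strictly dominated.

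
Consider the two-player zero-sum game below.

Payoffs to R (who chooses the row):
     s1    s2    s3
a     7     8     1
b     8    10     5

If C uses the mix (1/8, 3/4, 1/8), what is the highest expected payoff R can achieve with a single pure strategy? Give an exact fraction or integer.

73/8

a: (7)·(1/8) + (8)·(3/4) + (1)·(1/8) = 7.
b: (8)·(1/8) + (10)·(3/4) + (5)·(1/8) = 73/8.
The best pure response is b with expected payoff 73/8.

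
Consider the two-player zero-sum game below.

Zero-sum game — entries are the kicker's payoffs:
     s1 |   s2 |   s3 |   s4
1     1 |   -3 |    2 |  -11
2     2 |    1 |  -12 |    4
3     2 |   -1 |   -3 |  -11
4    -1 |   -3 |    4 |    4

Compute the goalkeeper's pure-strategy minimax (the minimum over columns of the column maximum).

The worst case (largest entry) in each column is s1: 2, s2: 1, s3: 4, s4: 4.
The best (smallest) of these is 1.

1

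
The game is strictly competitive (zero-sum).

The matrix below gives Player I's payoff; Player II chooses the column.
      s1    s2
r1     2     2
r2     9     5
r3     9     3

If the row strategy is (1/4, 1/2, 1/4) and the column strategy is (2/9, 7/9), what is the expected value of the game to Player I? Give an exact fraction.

Against (2/9, 7/9), each row's expected payoff is r1: 2; r2: 53/9; r3: 13/3.
Taking the (1/4, 1/2, 1/4)-weighted average: (1/4)·(2) + (1/2)·(53/9) + (1/4)·(13/3) = 163/36.

163/36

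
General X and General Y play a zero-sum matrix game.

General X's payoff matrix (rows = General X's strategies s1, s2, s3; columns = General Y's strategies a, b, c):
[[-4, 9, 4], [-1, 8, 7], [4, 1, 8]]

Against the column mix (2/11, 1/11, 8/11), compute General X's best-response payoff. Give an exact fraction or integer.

s1: (-4)·(2/11) + (9)·(1/11) + (4)·(8/11) = 3.
s2: (-1)·(2/11) + (8)·(1/11) + (7)·(8/11) = 62/11.
s3: (4)·(2/11) + (1)·(1/11) + (8)·(8/11) = 73/11.
The best pure response is s3 with expected payoff 73/11.

73/11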